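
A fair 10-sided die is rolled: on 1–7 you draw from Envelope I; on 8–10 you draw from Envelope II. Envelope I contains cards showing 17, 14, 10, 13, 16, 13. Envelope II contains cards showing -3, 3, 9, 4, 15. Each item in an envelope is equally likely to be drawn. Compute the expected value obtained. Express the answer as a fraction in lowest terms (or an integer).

E[X | Envelope I] = (17 + 14 + 10 + 13 + 16 + 13)/6 = 83/6
E[X | Envelope II] = (-3 + 3 + 9 + 4 + 15)/5 = 28/5
E[X] = (7/10)·83/6 + (3/10)·28/5 = 3409/300

3409/300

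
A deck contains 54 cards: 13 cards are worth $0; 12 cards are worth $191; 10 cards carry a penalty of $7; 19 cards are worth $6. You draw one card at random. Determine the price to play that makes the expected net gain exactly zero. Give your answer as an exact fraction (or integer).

E[payout] = (13/54)·0 + (12/54)·191 + (10/54)·(-7) + (19/54)·6 = 1168/27
Fair fee = E[payout] = 1168/27

1168/27 dollars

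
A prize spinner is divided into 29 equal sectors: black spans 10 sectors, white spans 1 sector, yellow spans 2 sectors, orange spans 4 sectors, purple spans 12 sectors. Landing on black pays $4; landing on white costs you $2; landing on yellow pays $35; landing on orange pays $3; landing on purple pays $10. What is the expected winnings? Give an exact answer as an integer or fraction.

240/29 dollars

E[payout] = (10/29)·4 + (1/29)·(-2) + (2/29)·35 + (4/29)·3 + (12/29)·10 = 240/29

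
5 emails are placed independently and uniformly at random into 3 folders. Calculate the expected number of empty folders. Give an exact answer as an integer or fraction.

Let Xⱼ=1 if folder j is empty. P(Xⱼ=1) = ((3-1)/3)^5 = 32/243.
By linearity, E[#empty] = 3·32/243 = 32/81.

32/81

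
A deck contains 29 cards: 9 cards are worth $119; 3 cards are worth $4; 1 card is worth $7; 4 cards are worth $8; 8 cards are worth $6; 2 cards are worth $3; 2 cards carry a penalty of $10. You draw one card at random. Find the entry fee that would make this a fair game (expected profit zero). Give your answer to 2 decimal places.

E[payout] = (9/29)·119 + (3/29)·4 + (1/29)·7 + (4/29)·8 + (8/29)·6 + (2/29)·3 + (2/29)·(-10) = 1156/29
Fair fee = E[payout] = 1156/29 ≈ $39.86

$39.86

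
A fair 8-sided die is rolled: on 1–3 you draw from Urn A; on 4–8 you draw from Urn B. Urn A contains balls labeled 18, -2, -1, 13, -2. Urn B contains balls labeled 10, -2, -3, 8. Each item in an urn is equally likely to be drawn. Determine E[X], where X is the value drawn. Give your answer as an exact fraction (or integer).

637/160

E[X | Urn A] = (18 − 2 − 1 + 13 − 2)/5 = 26/5
E[X | Urn B] = (10 − 2 − 3 + 8)/4 = 13/4
E[X] = (3/8)·26/5 + (5/8)·13/4 = 637/160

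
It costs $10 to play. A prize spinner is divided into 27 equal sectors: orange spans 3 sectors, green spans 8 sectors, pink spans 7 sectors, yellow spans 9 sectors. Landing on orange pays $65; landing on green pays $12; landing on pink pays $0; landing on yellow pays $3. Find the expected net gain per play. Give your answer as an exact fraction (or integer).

E[payout] = (3/27)·65 + (8/27)·12 + (7/27)·0 + (9/27)·3 = 106/9
Expected profit = 106/9 − 10 = 16/9

16/9 dollars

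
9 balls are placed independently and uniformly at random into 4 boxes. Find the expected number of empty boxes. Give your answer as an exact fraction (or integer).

Let Xⱼ=1 if box j is empty. P(Xⱼ=1) = ((4-1)/4)^9 = 19683/262144.
By linearity, E[#empty] = 4·19683/262144 = 19683/65536.

19683/65536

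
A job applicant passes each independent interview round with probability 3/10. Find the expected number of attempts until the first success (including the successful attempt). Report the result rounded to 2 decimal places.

3.33

For a geometric distribution, E[trials] = 1/p = 1/(3/10) = 10/3.
≈ 3.33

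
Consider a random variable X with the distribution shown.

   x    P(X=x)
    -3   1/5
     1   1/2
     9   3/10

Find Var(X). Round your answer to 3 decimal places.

E[X] = (1/5)·(-3) + (1/2)·1 + (3/10)·9 = 13/5
E[X²] = (1/5)·9 + (1/2)·1 + (3/10)·81 = 133/5
Var(X) = 133/5 − (13/5)² = 496/25 ≈ 19.840

19.840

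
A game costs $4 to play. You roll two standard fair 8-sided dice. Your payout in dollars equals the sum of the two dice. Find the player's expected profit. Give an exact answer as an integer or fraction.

$5

Distribution of the sum of the two dice: 2 w.p. 1/64, 3 w.p. 1/32, 4 w.p. 3/64, 5 w.p. 1/16, 6 w.p. 5/64, 7 w.p. 3/32, …
E[payout] = (1/64)·2 + (1/32)·3 + (3/64)·4 + (1/16)·5 + (5/64)·6 + (3/32)·7 + (7/64)·8 + (1/8)·9 + (7/64)·10 + (3/32)·11 + (5/64)·12 + (1/16)·13 + (3/64)·14 + (1/32)·15 + (1/64)·16 = 9
Expected profit = 9 − 4 = 5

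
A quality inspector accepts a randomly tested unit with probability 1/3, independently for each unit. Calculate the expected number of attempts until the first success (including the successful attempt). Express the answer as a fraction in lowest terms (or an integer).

3

For a geometric distribution, E[trials] = 1/p = 1/(1/3) = 3.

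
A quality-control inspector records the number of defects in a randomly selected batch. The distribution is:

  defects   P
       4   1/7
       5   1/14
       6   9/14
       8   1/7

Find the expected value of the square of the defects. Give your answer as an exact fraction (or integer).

E[X²] = (1/7)·16 + (1/14)·25 + (9/14)·36 + (1/7)·64
     = 509/14

509/14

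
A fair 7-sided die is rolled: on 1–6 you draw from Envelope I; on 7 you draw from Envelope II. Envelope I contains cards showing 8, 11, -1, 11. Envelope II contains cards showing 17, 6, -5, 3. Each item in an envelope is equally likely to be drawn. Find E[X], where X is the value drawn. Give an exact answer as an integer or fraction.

E[X | Envelope I] = (8 + 11 − 1 + 11)/4 = 29/4
E[X | Envelope II] = (17 + 6 − 5 + 3)/4 = 21/4
E[X] = (6/7)·29/4 + (1/7)·21/4 = 195/28

195/28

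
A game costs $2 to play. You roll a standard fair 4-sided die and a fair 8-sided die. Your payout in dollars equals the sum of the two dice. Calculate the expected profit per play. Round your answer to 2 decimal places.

$5.00

Distribution of the sum of the two dice: 2 w.p. 1/32, 3 w.p. 1/16, 4 w.p. 3/32, 5 w.p. 1/8, 6 w.p. 1/8, 7 w.p. 1/8, …
E[payout] = (1/32)·2 + (1/16)·3 + (3/32)·4 + (1/8)·5 + (1/8)·6 + (1/8)·7 + (1/8)·8 + (1/8)·9 + (3/32)·10 + (1/16)·11 + (1/32)·12 = 7
Expected profit = 7 − 2 = 5 ≈ $5.00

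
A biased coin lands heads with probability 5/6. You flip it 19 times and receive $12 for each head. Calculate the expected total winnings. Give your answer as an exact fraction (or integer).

E[#heads] = 19·5/6 = 95/6 (linearity over flips).
E[winnings] = 12·95/6 = 190.

$190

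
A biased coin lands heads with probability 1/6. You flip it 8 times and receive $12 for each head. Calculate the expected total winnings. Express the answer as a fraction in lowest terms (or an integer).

E[#heads] = 8·1/6 = 4/3 (linearity over flips).
E[winnings] = 12·4/3 = 16.

$16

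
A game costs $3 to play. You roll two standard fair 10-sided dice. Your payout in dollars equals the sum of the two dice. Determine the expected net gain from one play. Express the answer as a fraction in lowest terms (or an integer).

$8

Distribution of the sum of the two dice: 2 w.p. 1/100, 3 w.p. 1/50, 4 w.p. 3/100, 5 w.p. 1/25, 6 w.p. 1/20, 7 w.p. 3/50, …
E[payout] = (1/100)·2 + (1/50)·3 + (3/100)·4 + (1/25)·5 + (1/20)·6 + (3/50)·7 + (7/100)·8 + (2/25)·9 + (9/100)·10 + (1/10)·11 + (9/100)·12 + (2/25)·13 + (7/100)·14 + (3/50)·15 + (1/20)·16 + (1/25)·17 + (3/100)·18 + (1/50)·19 + (1/100)·20 = 11
Expected profit = 11 − 3 = 8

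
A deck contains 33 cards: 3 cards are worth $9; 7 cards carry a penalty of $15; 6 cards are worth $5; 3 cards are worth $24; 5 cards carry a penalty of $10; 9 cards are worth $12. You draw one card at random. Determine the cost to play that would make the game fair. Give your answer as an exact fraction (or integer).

82/33 dollars

E[payout] = (3/33)·9 + (7/33)·(-15) + (6/33)·5 + (3/33)·24 + (5/33)·(-10) + (9/33)·12 = 82/33
Fair fee = E[payout] = 82/33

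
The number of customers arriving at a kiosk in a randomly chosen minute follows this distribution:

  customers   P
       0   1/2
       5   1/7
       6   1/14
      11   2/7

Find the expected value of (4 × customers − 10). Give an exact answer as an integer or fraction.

E[4x-10] = (1/2)·(-10) + (1/7)·10 + (1/14)·14 + (2/7)·34
     = 50/7

50/7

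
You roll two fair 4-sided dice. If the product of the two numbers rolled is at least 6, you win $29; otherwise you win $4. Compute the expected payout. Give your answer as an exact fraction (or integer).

E[payout] = (1/2)·4 + (1/2)·29 = 33/2

33/2 dollars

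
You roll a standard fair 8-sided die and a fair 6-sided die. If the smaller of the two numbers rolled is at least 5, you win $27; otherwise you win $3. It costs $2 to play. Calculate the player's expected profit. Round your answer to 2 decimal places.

E[payout] = (5/6)·3 + (1/6)·27 = 7
Expected profit = 7 − 2 = 5 ≈ $5.00

$5.00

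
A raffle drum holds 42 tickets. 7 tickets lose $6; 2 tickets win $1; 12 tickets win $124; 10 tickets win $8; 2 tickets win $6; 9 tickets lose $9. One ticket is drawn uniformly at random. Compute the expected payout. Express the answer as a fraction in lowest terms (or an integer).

E[payout] = (7/42)·(-6) + (2/42)·1 + (12/42)·124 + (10/42)·8 + (2/42)·6 + (9/42)·(-9) = 1459/42

1459/42 dollars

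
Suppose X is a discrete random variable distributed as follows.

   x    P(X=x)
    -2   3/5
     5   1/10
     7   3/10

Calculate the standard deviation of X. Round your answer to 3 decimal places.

E[X] = 7/5, E[X²] = 98/5
Var(X) = E[X²] − (E[X])² = 98/5 − 49/25 = 441/25
SD(X) = √(441/25) ≈ 4.200

4.200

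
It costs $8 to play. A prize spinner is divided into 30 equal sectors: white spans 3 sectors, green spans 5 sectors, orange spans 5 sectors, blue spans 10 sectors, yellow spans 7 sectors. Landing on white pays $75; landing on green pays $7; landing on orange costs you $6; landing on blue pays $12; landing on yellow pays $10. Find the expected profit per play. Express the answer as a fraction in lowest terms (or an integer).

$6

E[payout] = (3/30)·75 + (5/30)·7 + (5/30)·(-6) + (10/30)·12 + (7/30)·10 = 14
Expected profit = 14 − 8 = 6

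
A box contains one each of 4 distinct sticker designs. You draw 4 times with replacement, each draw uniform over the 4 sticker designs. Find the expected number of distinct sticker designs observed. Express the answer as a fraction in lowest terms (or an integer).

Let Xⱼ=1 if type j appears at least once. P(Xⱼ=1) = 1 − ((4−1)/4)^4 = 175/256.
E[#distinct] = 4·175/256 = 175/64.

175/64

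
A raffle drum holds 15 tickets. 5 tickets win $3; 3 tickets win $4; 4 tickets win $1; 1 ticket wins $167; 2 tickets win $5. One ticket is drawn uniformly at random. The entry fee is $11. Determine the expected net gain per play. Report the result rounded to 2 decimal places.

$2.87

E[payout] = (5/15)·3 + (3/15)·4 + (4/15)·1 + (1/15)·167 + (2/15)·5 = 208/15
Expected profit = 208/15 − 11 = 43/15 ≈ $2.87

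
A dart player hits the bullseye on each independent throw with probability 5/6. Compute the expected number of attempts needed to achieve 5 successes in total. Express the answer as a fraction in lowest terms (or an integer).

6

By linearity (sum of 5 independent geometric waits), E[trials] = 5/p = 5/(5/6) = 6.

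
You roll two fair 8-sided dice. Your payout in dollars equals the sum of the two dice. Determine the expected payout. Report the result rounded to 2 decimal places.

$9.00

Distribution of the sum of the two dice: 2 w.p. 1/64, 3 w.p. 1/32, 4 w.p. 3/64, 5 w.p. 1/16, 6 w.p. 5/64, 7 w.p. 3/32, …
E[payout] = (1/64)·2 + (1/32)·3 + (3/64)·4 + (1/16)·5 + (5/64)·6 + (3/32)·7 + (7/64)·8 + (1/8)·9 + (7/64)·10 + (3/32)·11 + (5/64)·12 + (1/16)·13 + (3/64)·14 + (1/32)·15 + (1/64)·16 = 9
≈ $9.00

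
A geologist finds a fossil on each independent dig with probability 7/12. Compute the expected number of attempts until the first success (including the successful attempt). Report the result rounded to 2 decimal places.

1.71

For a geometric distribution, E[trials] = 1/p = 1/(7/12) = 12/7.
≈ 1.71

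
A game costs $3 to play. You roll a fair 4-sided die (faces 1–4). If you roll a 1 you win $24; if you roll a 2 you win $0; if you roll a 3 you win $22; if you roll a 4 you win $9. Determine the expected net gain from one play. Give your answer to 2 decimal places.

E[payout] = (1/4)·0 + (1/4)·9 + (1/4)·22 + (1/4)·24 = 55/4
Expected profit = 55/4 − 3 = 43/4 ≈ $10.75

$10.75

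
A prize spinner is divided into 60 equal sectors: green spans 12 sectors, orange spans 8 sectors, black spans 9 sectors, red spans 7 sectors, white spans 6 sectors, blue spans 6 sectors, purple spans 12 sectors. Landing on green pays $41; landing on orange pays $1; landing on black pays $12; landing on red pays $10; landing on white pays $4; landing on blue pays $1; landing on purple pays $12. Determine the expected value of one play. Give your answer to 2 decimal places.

E[payout] = (12/60)·41 + (8/60)·1 + (9/60)·12 + (7/60)·10 + (6/60)·4 + (6/60)·1 + (12/60)·12 = 71/5
≈ $14.20

$14.20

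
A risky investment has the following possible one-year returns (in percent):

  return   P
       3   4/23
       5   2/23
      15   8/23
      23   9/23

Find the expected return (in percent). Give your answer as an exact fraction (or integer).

E[X] = (4/23)·3 + (2/23)·5 + (8/23)·15 + (9/23)·23
     = 349/23

349/23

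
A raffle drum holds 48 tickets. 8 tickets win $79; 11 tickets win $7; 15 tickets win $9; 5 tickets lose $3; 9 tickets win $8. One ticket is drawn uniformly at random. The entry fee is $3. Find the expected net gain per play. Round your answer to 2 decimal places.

$15.77

E[payout] = (8/48)·79 + (11/48)·7 + (15/48)·9 + (5/48)·(-3) + (9/48)·8 = 901/48
Expected profit = 901/48 − 3 = 757/48 ≈ $15.77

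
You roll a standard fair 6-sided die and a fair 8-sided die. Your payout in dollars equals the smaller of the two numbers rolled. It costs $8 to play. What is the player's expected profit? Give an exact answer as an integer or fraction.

Distribution of the smaller of the two numbers rolled: 1 w.p. 13/48, 2 w.p. 11/48, 3 w.p. 3/16, 4 w.p. 7/48, 5 w.p. 5/48, 6 w.p. 1/16
E[payout] = (13/48)·1 + (11/48)·2 + (3/16)·3 + (7/48)·4 + (5/48)·5 + (1/16)·6 = 133/48
Expected profit = 133/48 − 8 = -251/48

-251/48 dollars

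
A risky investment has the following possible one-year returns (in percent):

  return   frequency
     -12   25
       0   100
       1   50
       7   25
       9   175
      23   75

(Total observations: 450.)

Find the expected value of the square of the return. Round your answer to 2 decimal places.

Total = 450, so P(return=-12) = 25/450, etc.
E[X²] = (1/18)·144 + (2/9)·0 + (1/9)·1 + (1/18)·49 + (7/18)·81 + (1/6)·529
     = 261/2 ≈ 130.50

130.50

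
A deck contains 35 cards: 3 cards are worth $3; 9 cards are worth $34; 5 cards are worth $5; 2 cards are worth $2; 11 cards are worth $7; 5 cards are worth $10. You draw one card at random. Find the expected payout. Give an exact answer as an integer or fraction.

471/35 dollars

E[payout] = (3/35)·3 + (9/35)·34 + (5/35)·5 + (2/35)·2 + (11/35)·7 + (5/35)·10 = 471/35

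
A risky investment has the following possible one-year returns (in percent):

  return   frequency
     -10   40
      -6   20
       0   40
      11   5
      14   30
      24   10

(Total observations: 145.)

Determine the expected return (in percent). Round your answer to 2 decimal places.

1.34

Total = 145, so P(return=-10) = 40/145, etc.
E[X] = (8/29)·(-10) + (4/29)·(-6) + (8/29)·0 + (1/29)·11 + (6/29)·14 + (2/29)·24
     = 39/29 ≈ 1.34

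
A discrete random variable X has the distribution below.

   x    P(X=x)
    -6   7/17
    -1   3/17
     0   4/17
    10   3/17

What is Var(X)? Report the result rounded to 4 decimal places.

31.8685

E[X] = (7/17)·(-6) + (3/17)·(-1) + (4/17)·0 + (3/17)·10 = -15/17
E[X²] = (7/17)·36 + (3/17)·1 + (4/17)·0 + (3/17)·100 = 555/17
Var(X) = 555/17 − (-15/17)² = 9210/289 ≈ 31.8685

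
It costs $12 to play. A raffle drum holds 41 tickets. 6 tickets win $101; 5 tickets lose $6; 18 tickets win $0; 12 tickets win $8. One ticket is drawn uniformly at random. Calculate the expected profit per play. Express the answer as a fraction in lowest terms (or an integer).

E[payout] = (6/41)·101 + (5/41)·(-6) + (18/41)·0 + (12/41)·8 = 672/41
Expected profit = 672/41 − 12 = 180/41

180/41 dollars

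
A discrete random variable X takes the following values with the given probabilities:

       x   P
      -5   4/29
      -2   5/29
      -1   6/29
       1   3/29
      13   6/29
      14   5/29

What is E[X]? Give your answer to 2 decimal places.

E[X] = (4/29)·(-5) + (5/29)·(-2) + (6/29)·(-1) + (3/29)·1 + (6/29)·13 + (5/29)·14
     = 115/29 ≈ 3.97

3.97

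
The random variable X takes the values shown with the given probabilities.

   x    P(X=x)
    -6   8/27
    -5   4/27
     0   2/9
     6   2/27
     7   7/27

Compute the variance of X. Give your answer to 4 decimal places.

E[X] = (8/27)·(-6) + (4/27)·(-5) + (2/9)·0 + (2/27)·6 + (7/27)·7 = -7/27
E[X²] = (8/27)·36 + (4/27)·25 + (2/9)·0 + (2/27)·36 + (7/27)·49 = 803/27
Var(X) = 803/27 − (-7/27)² = 21632/729 ≈ 29.6735

29.6735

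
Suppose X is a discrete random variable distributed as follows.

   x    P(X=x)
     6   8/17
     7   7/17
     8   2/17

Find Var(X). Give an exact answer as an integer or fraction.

134/289

E[X] = (8/17)·6 + (7/17)·7 + (2/17)·8 = 113/17
E[X²] = (8/17)·36 + (7/17)·49 + (2/17)·64 = 759/17
Var(X) = 759/17 − (113/17)² = 134/289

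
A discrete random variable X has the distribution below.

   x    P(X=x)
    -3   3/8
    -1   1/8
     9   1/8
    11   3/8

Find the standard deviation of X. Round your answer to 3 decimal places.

E[X] = 4, E[X²] = 59
Var(X) = E[X²] − (E[X])² = 59 − 16 = 43
SD(X) = √(43) ≈ 6.557

6.557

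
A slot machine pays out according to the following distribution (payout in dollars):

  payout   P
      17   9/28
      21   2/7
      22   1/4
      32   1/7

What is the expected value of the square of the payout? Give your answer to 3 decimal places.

486.179

E[X²] = (9/28)·289 + (2/7)·441 + (1/4)·484 + (1/7)·1024
     = 13613/28 ≈ 486.179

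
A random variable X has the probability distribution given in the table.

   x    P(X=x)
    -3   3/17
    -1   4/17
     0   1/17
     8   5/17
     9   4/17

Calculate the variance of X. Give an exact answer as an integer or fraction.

7506/289

E[X] = (3/17)·(-3) + (4/17)·(-1) + (1/17)·0 + (5/17)·8 + (4/17)·9 = 63/17
E[X²] = (3/17)·9 + (4/17)·1 + (1/17)·0 + (5/17)·64 + (4/17)·81 = 675/17
Var(X) = 675/17 − (63/17)² = 7506/289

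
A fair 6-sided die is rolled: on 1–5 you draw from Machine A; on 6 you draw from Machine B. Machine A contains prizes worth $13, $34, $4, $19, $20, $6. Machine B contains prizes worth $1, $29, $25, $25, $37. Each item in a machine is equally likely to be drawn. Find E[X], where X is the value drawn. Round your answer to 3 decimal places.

E[X | Machine A] = (13 + 34 + 4 + 19 + 20 + 6)/6 = 16
E[X | Machine B] = (1 + 29 + 25 + 25 + 37)/5 = 117/5
E[X] = (5/6)·16 + (1/6)·117/5 = 517/30 ≈ 17.233

$17.233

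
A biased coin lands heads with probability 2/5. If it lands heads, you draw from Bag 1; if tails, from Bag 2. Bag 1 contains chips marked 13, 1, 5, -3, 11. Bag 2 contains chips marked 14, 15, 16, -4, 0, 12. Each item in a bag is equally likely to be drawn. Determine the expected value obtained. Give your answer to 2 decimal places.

E[X | Bag 1] = (13 + 1 + 5 − 3 + 11)/5 = 27/5
E[X | Bag 2] = (14 + 15 + 16 − 4 + 0 + 12)/6 = 53/6
E[X] = (2/5)·27/5 + (3/5)·53/6 = 373/50 ≈ 7.46

7.46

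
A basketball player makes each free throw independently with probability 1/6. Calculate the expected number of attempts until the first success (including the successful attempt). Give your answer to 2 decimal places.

6.00

For a geometric distribution, E[trials] = 1/p = 1/(1/6) = 6.
≈ 6.00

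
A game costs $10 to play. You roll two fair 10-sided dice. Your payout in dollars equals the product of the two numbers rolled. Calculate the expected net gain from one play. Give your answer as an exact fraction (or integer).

81/4 dollars

Distribution of the product of the two numbers rolled: 1 w.p. 1/100, 2 w.p. 1/50, 3 w.p. 1/50, 4 w.p. 3/100, 5 w.p. 1/50, 6 w.p. 1/25, …
E[payout] = (1/100)·1 + (1/50)·2 + (1/50)·3 + (3/100)·4 + (1/50)·5 + (1/25)·6 + (1/50)·7 + (1/25)·8 + (3/100)·9 + (1/25)·10 + (1/25)·12 + (1/50)·14 + (1/50)·15 + (3/100)·16 + (1/25)·18 + (1/25)·20 + (1/50)·21 + (1/25)·24 + (1/100)·25 + (1/50)·27 + (1/50)·28 + (1/25)·30 + (1/50)·32 + (1/50)·35 + (3/100)·36 + (1/25)·40 + (1/50)·42 + (1/50)·45 + (1/50)·48 + (1/100)·49 + (1/50)·50 + (1/50)·54 + (1/50)·56 + (1/50)·60 + (1/50)·63 + (1/100)·64 + (1/50)·70 + (1/50)·72 + (1/50)·80 + (1/100)·81 + (1/50)·90 + (1/100)·100 = 121/4
Expected profit = 121/4 − 10 = 81/4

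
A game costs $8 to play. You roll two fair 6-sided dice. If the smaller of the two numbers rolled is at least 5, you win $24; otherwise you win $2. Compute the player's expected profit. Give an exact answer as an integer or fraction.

E[payout] = (8/9)·2 + (1/9)·24 = 40/9
Expected profit = 40/9 − 8 = -32/9

-32/9 dollars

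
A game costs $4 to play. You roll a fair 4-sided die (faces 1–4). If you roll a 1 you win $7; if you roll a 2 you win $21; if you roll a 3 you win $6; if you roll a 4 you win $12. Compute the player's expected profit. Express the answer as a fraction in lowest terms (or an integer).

15/2 dollars

E[payout] = (1/4)·6 + (1/4)·7 + (1/4)·12 + (1/4)·21 = 23/2
Expected profit = 23/2 − 4 = 15/2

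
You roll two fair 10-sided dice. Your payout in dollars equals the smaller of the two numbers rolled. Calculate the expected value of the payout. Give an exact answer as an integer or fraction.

77/20 dollars

Distribution of the smaller of the two numbers rolled: 1 w.p. 19/100, 2 w.p. 17/100, 3 w.p. 3/20, 4 w.p. 13/100, 5 w.p. 11/100, 6 w.p. 9/100, …
E[payout] = (19/100)·1 + (17/100)·2 + (3/20)·3 + (13/100)·4 + (11/100)·5 + (9/100)·6 + (7/100)·7 + (1/20)·8 + (3/100)·9 + (1/100)·10 = 77/20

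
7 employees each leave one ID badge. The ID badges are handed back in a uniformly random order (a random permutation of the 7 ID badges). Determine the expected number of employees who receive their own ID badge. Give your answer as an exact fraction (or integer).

Let Xᵢ = 1 if person i gets their own ID badge. For each i, P(Xᵢ=1) = 1/7.
By linearity of expectation, E[X₁+…+X_7] = 7·(1/7) = 1.

1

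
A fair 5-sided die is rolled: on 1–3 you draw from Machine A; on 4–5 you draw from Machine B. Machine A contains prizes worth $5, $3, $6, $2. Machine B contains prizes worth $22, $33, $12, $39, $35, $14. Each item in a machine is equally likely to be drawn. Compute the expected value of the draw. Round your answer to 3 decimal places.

$12.733

E[X | Machine A] = (5 + 3 + 6 + 2)/4 = 4
E[X | Machine B] = (22 + 33 + 12 + 39 + 35 + 14)/6 = 155/6
E[X] = (3/5)·4 + (2/5)·155/6 = 191/15 ≈ 12.733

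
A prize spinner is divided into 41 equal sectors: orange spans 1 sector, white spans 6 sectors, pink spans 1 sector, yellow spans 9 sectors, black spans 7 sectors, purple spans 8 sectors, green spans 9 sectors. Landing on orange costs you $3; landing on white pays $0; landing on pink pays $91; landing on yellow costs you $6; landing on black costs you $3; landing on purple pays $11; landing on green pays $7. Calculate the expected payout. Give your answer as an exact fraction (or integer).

$4

E[payout] = (1/41)·(-3) + (6/41)·0 + (1/41)·91 + (9/41)·(-6) + (7/41)·(-3) + (8/41)·11 + (9/41)·7 = 4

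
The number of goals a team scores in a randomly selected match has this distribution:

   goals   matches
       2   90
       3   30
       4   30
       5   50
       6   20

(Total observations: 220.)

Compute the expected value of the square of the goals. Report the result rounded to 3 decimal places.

Total = 220, so P(goals=2) = 90/220, etc.
E[X²] = (9/22)·4 + (3/22)·9 + (3/22)·16 + (5/22)·25 + (1/11)·36
     = 14 ≈ 14.000

14.000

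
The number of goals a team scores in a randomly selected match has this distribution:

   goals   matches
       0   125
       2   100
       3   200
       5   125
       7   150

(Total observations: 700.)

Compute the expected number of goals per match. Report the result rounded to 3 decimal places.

3.536

Total = 700, so P(goals=0) = 125/700, etc.
E[X] = (5/28)·0 + (1/7)·2 + (2/7)·3 + (5/28)·5 + (3/14)·7
     = 99/28 ≈ 3.536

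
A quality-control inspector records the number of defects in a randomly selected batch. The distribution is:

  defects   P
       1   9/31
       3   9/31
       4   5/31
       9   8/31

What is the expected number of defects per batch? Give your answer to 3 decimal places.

4.129

E[X] = (9/31)·1 + (9/31)·3 + (5/31)·4 + (8/31)·9
     = 128/31 ≈ 4.129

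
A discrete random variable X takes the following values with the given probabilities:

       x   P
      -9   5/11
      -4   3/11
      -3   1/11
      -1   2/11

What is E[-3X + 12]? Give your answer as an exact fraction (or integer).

318/11

E[-3x+12] = (5/11)·39 + (3/11)·24 + (1/11)·21 + (2/11)·15
     = 318/11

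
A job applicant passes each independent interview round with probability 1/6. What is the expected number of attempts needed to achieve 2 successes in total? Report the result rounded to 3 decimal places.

By linearity (sum of 2 independent geometric waits), E[trials] = 2/p = 2/(1/6) = 12.
≈ 12.000

12.000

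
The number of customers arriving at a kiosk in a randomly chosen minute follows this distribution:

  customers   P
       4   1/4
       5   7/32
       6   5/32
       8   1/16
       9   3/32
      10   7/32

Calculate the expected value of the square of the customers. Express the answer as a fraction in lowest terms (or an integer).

E[X²] = (1/4)·16 + (7/32)·25 + (5/32)·36 + (1/16)·64 + (3/32)·81 + (7/32)·100
     = 777/16

777/16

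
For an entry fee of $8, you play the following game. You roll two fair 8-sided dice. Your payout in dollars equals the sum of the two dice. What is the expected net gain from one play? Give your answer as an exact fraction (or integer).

Distribution of the sum of the two dice: 2 w.p. 1/64, 3 w.p. 1/32, 4 w.p. 3/64, 5 w.p. 1/16, 6 w.p. 5/64, 7 w.p. 3/32, …
E[payout] = (1/64)·2 + (1/32)·3 + (3/64)·4 + (1/16)·5 + (5/64)·6 + (3/32)·7 + (7/64)·8 + (1/8)·9 + (7/64)·10 + (3/32)·11 + (5/64)·12 + (1/16)·13 + (3/64)·14 + (1/32)·15 + (1/64)·16 = 9
Expected profit = 9 − 8 = 1

$1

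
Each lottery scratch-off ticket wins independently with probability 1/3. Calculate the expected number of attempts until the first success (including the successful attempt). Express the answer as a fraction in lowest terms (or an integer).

3

For a geometric distribution, E[trials] = 1/p = 1/(1/3) = 3.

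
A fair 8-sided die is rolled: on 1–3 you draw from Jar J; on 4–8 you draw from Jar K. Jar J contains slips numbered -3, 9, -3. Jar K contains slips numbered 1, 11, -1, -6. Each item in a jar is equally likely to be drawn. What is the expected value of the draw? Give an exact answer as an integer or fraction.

37/32

E[X | Jar J] = (-3 + 9 − 3)/3 = 1
E[X | Jar K] = (1 + 11 − 1 − 6)/4 = 5/4
E[X] = (3/8)·1 + (5/8)·5/4 = 37/32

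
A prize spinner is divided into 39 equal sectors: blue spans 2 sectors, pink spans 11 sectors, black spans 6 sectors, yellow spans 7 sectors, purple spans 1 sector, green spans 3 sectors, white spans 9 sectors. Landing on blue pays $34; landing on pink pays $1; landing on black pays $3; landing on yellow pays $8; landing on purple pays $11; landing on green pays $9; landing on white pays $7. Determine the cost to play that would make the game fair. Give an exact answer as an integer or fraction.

254/39 dollars

E[payout] = (2/39)·34 + (11/39)·1 + (6/39)·3 + (7/39)·8 + (1/39)·11 + (3/39)·9 + (9/39)·7 = 254/39
Fair fee = E[payout] = 254/39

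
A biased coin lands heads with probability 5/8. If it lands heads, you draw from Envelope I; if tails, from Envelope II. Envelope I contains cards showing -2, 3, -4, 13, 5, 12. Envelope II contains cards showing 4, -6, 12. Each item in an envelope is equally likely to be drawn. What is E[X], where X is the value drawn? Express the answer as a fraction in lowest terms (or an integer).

E[X | Envelope I] = (-2 + 3 − 4 + 13 + 5 + 12)/6 = 9/2
E[X | Envelope II] = (4 − 6 + 12)/3 = 10/3
E[X] = (5/8)·9/2 + (3/8)·10/3 = 65/16

65/16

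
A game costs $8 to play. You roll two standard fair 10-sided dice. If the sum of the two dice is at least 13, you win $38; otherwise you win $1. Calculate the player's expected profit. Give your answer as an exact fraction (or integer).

E[payout] = (16/25)·1 + (9/25)·38 = 358/25
Expected profit = 358/25 − 8 = 158/25

158/25 dollars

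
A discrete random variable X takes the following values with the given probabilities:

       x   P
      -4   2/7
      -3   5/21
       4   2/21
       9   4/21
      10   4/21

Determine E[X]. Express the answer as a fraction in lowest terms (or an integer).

15/7

E[X] = (2/7)·(-4) + (5/21)·(-3) + (2/21)·4 + (4/21)·9 + (4/21)·10
     = 15/7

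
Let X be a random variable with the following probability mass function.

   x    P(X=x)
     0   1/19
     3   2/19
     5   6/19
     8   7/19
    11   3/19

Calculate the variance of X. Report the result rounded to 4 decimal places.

E[X] = (1/19)·0 + (2/19)·3 + (6/19)·5 + (7/19)·8 + (3/19)·11 = 125/19
E[X²] = (1/19)·0 + (2/19)·9 + (6/19)·25 + (7/19)·64 + (3/19)·121 = 979/19
Var(X) = 979/19 − (125/19)² = 2976/361 ≈ 8.2438

8.2438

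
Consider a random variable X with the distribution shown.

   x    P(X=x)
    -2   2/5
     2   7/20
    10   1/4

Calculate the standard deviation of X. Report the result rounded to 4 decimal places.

4.7159

E[X] = 12/5, E[X²] = 28
Var(X) = E[X²] − (E[X])² = 28 − 144/25 = 556/25
SD(X) = √(556/25) ≈ 4.7159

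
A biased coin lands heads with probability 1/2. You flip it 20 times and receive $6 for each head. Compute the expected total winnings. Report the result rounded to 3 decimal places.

$60.000

E[#heads] = 20·1/2 = 10 (linearity over flips).
E[winnings] = 6·10 = 60.
≈ 60.000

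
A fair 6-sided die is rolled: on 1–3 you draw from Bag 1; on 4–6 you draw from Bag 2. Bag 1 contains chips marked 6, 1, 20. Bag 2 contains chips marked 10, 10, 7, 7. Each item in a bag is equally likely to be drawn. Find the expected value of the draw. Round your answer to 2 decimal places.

E[X | Bag 1] = (6 + 1 + 20)/3 = 9
E[X | Bag 2] = (10 + 10 + 7 + 7)/4 = 17/2
E[X] = (1/2)·9 + (1/2)·17/2 = 35/4 ≈ 8.75

8.75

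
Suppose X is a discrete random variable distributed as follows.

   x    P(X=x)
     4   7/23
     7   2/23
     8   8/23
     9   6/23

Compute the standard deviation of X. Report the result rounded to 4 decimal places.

E[X] = 160/23, E[X²] = 1208/23
Var(X) = E[X²] − (E[X])² = 1208/23 − 25600/529 = 2184/529
SD(X) = √(2184/529) ≈ 2.0319

2.0319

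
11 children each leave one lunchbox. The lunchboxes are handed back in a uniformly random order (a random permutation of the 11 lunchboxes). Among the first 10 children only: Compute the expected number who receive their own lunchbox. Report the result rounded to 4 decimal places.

0.9091

Let Xᵢ = 1 if person i gets their own lunchbox. For each i, P(Xᵢ=1) = 1/11.
By linearity of expectation, E[X₁+…+X_10] = 10·(1/11) = 10/11.
≈ 0.9091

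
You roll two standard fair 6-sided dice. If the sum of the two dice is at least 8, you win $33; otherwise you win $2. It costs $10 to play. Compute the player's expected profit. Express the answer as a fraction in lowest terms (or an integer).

E[payout] = (7/12)·2 + (5/12)·33 = 179/12
Expected profit = 179/12 − 10 = 59/12

59/12 dollars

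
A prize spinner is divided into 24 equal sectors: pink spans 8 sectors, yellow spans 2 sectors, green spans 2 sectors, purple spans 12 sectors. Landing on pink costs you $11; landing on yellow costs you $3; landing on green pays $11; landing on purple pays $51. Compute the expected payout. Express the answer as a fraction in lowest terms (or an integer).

E[payout] = (8/24)·(-11) + (2/24)·(-3) + (2/24)·11 + (12/24)·51 = 45/2

45/2 dollars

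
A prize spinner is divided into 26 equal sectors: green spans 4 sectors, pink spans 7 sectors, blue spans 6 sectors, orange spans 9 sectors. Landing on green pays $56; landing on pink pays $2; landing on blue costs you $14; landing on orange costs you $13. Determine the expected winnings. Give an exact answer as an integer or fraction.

E[payout] = (4/26)·56 + (7/26)·2 + (6/26)·(-14) + (9/26)·(-13) = 37/26

37/26 dollars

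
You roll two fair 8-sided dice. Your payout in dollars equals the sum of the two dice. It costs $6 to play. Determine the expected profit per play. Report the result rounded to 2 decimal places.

$3.00

Distribution of the sum of the two dice: 2 w.p. 1/64, 3 w.p. 1/32, 4 w.p. 3/64, 5 w.p. 1/16, 6 w.p. 5/64, 7 w.p. 3/32, …
E[payout] = (1/64)·2 + (1/32)·3 + (3/64)·4 + (1/16)·5 + (5/64)·6 + (3/32)·7 + (7/64)·8 + (1/8)·9 + (7/64)·10 + (3/32)·11 + (5/64)·12 + (1/16)·13 + (3/64)·14 + (1/32)·15 + (1/64)·16 = 9
Expected profit = 9 − 6 = 3 ≈ $3.00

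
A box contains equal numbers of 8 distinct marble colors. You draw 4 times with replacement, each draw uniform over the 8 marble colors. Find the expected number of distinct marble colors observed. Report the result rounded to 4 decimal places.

3.3105

Let Xⱼ=1 if type j appears at least once. P(Xⱼ=1) = 1 − ((8−1)/8)^4 = 1695/4096.
E[#distinct] = 8·1695/4096 = 1695/512.
≈ 3.3105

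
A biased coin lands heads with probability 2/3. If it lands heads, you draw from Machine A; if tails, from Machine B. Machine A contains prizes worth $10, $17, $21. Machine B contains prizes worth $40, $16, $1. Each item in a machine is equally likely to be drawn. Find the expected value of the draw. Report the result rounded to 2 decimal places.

E[X | Machine A] = (10 + 17 + 21)/3 = 16
E[X | Machine B] = (40 + 16 + 1)/3 = 19
E[X] = (2/3)·16 + (1/3)·19 = 17 ≈ 17.00

$17.00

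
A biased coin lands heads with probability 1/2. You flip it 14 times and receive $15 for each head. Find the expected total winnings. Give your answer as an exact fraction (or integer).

E[#heads] = 14·1/2 = 7 (linearity over flips).
E[winnings] = 15·7 = 105.

$105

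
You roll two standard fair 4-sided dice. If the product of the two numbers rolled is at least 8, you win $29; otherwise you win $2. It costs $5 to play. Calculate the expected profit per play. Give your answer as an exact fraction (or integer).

E[payout] = (5/8)·2 + (3/8)·29 = 97/8
Expected profit = 97/8 − 5 = 57/8

57/8 dollars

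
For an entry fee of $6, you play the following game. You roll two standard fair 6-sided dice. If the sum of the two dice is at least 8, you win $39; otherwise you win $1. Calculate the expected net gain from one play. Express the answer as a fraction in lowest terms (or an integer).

E[payout] = (7/12)·1 + (5/12)·39 = 101/6
Expected profit = 101/6 − 6 = 65/6

65/6 dollars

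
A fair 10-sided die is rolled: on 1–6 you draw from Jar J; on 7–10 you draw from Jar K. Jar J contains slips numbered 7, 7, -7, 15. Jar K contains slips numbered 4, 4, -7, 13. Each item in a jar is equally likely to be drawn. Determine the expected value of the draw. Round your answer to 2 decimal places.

E[X | Jar J] = (7 + 7 − 7 + 15)/4 = 11/2
E[X | Jar K] = (4 + 4 − 7 + 13)/4 = 7/2
E[X] = (3/5)·11/2 + (2/5)·7/2 = 47/10 ≈ 4.70

4.70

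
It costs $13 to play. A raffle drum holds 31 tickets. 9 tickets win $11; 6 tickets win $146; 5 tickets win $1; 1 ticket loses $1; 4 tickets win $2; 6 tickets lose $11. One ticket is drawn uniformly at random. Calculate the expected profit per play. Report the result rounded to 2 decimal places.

E[payout] = (9/31)·11 + (6/31)·146 + (5/31)·1 + (1/31)·(-1) + (4/31)·2 + (6/31)·(-11) = 921/31
Expected profit = 921/31 − 13 = 518/31 ≈ $16.71

$16.71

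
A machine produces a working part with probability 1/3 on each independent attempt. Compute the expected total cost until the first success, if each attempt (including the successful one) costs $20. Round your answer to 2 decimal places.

$60.00

E[#attempts] = 1/p = 3; E[cost] = 20·3 = 60.
≈ 60.00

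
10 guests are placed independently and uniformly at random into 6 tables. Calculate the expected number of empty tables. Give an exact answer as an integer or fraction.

Let Xⱼ=1 if table j is empty. P(Xⱼ=1) = ((6-1)/6)^10 = 9765625/60466176.
By linearity, E[#empty] = 6·9765625/60466176 = 9765625/10077696.

9765625/10077696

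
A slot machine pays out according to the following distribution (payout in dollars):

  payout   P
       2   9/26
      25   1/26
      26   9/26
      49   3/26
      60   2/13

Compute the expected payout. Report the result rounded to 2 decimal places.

E[X] = (9/26)·2 + (1/26)·25 + (9/26)·26 + (3/26)·49 + (2/13)·60
     = 332/13 ≈ 25.54

$25.54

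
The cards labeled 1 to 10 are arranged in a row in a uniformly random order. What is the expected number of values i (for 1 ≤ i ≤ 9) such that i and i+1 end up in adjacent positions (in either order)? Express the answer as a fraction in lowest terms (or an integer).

9/5

For each i ∈ {1,…,9}, let Xᵢ = 1 if i and i+1 are adjacent. P(Xᵢ=1) = 2·(10−1)!/10! = 2/10.
By linearity, E[ΣXᵢ] = (9)·(2/10) = 9/5.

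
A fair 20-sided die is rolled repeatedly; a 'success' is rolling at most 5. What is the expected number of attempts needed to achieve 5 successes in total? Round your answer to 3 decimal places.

20.000

By linearity (sum of 5 independent geometric waits), E[trials] = 5/p = 5/(1/4) = 20.
≈ 20.000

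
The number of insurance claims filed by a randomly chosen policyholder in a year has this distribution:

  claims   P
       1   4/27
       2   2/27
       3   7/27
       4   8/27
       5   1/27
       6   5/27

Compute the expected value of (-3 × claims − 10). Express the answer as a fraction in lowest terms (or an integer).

E[-3x-10] = (4/27)·(-13) + (2/27)·(-16) + (7/27)·(-19) + (8/27)·(-22) + (1/27)·(-25) + (5/27)·(-28)
     = -62/3

-62/3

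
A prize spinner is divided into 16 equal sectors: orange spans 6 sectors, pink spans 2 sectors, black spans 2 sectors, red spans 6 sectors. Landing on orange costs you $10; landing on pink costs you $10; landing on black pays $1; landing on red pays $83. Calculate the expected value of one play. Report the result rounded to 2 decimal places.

$26.25

E[payout] = (6/16)·(-10) + (2/16)·(-10) + (2/16)·1 + (6/16)·83 = 105/4
≈ $26.25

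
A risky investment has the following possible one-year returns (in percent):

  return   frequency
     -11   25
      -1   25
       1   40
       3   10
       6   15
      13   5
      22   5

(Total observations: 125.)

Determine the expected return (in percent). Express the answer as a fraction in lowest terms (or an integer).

Total = 125, so P(return=-11) = 25/125, etc.
E[X] = (1/5)·(-11) + (1/5)·(-1) + (8/25)·1 + (2/25)·3 + (3/25)·6 + (1/25)·13 + (1/25)·22
     = 7/25

7/25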